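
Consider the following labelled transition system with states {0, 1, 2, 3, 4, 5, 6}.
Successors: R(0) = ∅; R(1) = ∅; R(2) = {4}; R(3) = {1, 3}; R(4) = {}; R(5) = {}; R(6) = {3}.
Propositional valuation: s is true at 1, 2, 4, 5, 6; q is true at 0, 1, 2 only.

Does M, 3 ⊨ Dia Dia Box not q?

At 3: Dia Dia Box not q requires Dia Box not q at some successor in {1, 3}.
  Dia Box not q holds at 3, so Dia Dia Box not q is true at 3.
    At 3: Dia Box not q requires Box not q at some successor in {1, 3}.
      Box not q holds at 1, so Dia Box not q is true at 3.

Yes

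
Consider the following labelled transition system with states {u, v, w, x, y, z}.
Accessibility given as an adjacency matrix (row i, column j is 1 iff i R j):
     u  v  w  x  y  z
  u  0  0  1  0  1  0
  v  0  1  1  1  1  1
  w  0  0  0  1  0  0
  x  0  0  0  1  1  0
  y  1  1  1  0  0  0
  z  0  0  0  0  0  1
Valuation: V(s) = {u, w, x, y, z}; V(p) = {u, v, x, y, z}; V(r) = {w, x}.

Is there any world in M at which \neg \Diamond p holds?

Recall that \Diamond ψ holds at a world iff ψ holds at some accessible world.
Let φ = \neg \Diamond p. Evaluate φ at each world:
  u (successors {w, y}): φ is false.
  v (successors {v, w, x, y, z}): φ is false.
  w (successors {x}): φ is false.
  x (successors {x, y}): φ is false.
  y (successors {u, v, w}): φ is false.
  z (successors {z}): φ is false.
For instance, at y:
  At y: \Diamond p is true, so \neg \Diamond p is false.
    At y: \Diamond p requires p at some successor in {u, v, w}.
      p holds at u, so \Diamond p is true at y.

No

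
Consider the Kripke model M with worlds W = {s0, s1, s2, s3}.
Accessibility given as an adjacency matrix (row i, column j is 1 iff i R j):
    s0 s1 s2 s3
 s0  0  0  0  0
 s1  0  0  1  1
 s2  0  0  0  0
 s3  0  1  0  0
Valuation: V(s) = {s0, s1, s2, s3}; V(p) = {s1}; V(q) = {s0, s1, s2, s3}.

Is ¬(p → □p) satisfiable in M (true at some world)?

Recall that □ψ holds at a world iff ψ holds at every accessible world, and ◇ψ holds iff ψ holds at some accessible world.
Let φ = ¬(p → □p). Evaluate φ at each world:
  s0 (successors ∅): φ is false.
  s1 (successors {s2, s3}): φ is true.
  s2 (successors ∅): φ is false.
  s3 (successors {s1}): φ is false.
Detail at s1 (witness):
  At s1: p → □p is false, so ¬(p → □p) is true.
    At s1: p is true, □p is false, so p → □p is false.
      At s1: □p requires p at every successor {s2, s3}.
        p fails at s2, so □p is false at s1.

Yes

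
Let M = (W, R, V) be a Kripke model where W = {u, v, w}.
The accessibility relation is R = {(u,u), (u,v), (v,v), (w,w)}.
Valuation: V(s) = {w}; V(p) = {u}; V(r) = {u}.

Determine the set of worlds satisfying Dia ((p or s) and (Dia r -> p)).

u, w

Recall that Dia ψ holds at a world iff ψ holds at some accessible world.
Let φ = Dia ((p or s) and (Dia r -> p)). Evaluate φ at each world:
  u (successors {u, v}): φ is true.
  v (successors {v}): φ is false.
  w (successors {w}): φ is true.
For instance, at u:
  At u: Dia ((p or s) and (Dia r -> p)) requires (p or s) and (Dia r -> p) at some successor in {u, v}.
    (p or s) and (Dia r -> p) holds at u, so Dia ((p or s) and (Dia r -> p)) is true at u.
      At u: p or s is true, Dia r -> p is true, so (p or s) and (Dia r -> p) is true.
Satisfying worlds: {u, w}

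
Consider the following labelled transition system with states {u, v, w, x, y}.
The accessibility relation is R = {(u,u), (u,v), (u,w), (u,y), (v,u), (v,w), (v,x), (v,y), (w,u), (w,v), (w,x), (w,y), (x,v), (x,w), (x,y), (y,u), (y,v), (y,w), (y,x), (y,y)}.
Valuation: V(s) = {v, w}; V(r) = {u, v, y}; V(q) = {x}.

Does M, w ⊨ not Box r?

At w: Box r is false, so not Box r is true.
  At w: Box r requires r at every successor {u, v, x, y}.
    r fails at x, so Box r is false at w.

Yes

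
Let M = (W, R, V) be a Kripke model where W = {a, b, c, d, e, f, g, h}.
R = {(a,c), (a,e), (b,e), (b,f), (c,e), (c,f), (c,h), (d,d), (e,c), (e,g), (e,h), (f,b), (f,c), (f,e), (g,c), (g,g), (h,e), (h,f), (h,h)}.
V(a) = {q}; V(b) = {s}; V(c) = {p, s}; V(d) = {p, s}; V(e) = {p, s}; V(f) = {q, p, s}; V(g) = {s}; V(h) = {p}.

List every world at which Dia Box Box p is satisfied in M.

d

Let φ = Dia Box Box p. Evaluate φ at each world:
  a (successors {c, e}): φ is false.
  b (successors {e, f}): φ is false.
  c (successors {e, f, h}): φ is false.
  d (successors {d}): φ is true.
  e (successors {c, g, h}): φ is false.
  f (successors {b, c, e}): φ is false.
  g (successors {c, g}): φ is false.
  h (successors {e, f, h}): φ is false.
For instance, at d:
  At d: Dia Box Box p requires Box Box p at some successor in {d}.
    Box Box p holds at d, so Dia Box Box p is true at d.
      At d: Box Box p requires Box p at every successor {d}.
        At d: Box p is true.
      So Box Box p is true at d.
Satisfying worlds: {d}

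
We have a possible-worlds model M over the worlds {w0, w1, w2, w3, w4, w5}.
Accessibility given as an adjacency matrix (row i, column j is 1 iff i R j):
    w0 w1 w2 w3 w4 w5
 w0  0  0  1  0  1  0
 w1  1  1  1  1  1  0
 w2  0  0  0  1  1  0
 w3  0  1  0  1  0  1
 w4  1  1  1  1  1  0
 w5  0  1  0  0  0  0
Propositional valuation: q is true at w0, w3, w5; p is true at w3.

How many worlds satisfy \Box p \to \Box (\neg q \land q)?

Recall that \Box ψ holds at a world iff ψ holds at every accessible world, and \Diamond ψ holds iff ψ holds at some accessible world.
Let φ = \Box p \to \Box (\neg q \land q). Evaluate φ at each world:
  w0 (successors {w2, w4}): φ is true.
  w1 (successors {w0, w1, w2, w3, w4}): φ is true.
  w2 (successors {w3, w4}): φ is true.
  w3 (successors {w1, w3, w5}): φ is true.
  w4 (successors {w0, w1, w2, w3, w4}): φ is true.
  w5 (successors {w1}): φ is true.
For instance, at w3:
  At w3: \Box p is false, \Box (\neg q \land q) is false, so \Box p \to \Box (\neg q \land q) is true.
    At w3: \Box p requires p at every successor {w1, w3, w5}.
      p fails at w1, so \Box p is false at w3.
    At w3: \Box (\neg q \land q) requires \neg q \land q at every successor {w1, w3, w5}.
      \neg q \land q fails at w1, so \Box (\neg q \land q) is false at w3.
Satisfying worlds: {w0, w1, w2, w3, w4, w5}

6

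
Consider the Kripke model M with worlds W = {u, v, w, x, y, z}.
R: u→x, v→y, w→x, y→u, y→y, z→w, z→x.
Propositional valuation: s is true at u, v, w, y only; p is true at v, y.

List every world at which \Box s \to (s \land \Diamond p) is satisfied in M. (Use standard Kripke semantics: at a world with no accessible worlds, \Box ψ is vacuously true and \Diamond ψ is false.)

u, v, w, y, z

Let φ = \Box s \to (s \land \Diamond p). Evaluate φ at each world:
  u (successors {x}): φ is true.
  v (successors {y}): φ is true.
  w (successors {x}): φ is true.
  x (successors ∅): φ is false.
  y (successors {u, y}): φ is true.
  z (successors {w, x}): φ is true.
For instance, at u:
  At u: \Box s is false, s \land \Diamond p is false, so \Box s \to (s \land \Diamond p) is true.
    At u: \Box s requires s at every successor {x}.
      s fails at x, so \Box s is false at u.
    At u: s is true, \Diamond p is false, so s \land \Diamond p is false.
      At u: \Diamond p requires p at some successor in {x}.
        At x: p is false.
      So \Diamond p is false at u.
Satisfying worlds: {u, v, w, y, z}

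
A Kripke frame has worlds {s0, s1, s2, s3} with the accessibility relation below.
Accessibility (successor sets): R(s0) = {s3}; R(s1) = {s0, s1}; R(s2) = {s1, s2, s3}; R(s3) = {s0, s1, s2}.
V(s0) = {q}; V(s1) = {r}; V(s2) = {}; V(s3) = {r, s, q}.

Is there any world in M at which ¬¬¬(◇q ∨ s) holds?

Let φ = ¬¬¬(◇q ∨ s). Evaluate φ at each world:
  s0 (successors {s3}): φ is false.
  s1 (successors {s0, s1}): φ is false.
  s2 (successors {s1, s2, s3}): φ is false.
  s3 (successors {s0, s1, s2}): φ is false.
For instance, at s2:
  At s2: ¬¬(◇q ∨ s) is true, so ¬¬¬(◇q ∨ s) is false.
    At s2: ¬(◇q ∨ s) is false, so ¬¬(◇q ∨ s) is true.
      At s2: ◇q ∨ s is true, so ¬(◇q ∨ s) is false.

No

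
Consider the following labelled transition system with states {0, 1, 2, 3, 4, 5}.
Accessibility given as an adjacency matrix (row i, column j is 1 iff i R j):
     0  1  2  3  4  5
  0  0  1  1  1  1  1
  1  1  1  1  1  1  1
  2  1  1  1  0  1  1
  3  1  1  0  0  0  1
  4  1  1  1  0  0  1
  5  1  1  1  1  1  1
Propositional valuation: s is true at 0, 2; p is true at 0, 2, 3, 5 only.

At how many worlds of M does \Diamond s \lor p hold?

6

Let φ = \Diamond s \lor p. Evaluate φ at each world:
  0 (successors {1, 2, 3, 4, 5}): φ is true.
  1 (successors {0, 1, 2, 3, 4, 5}): φ is true.
  2 (successors {0, 1, 2, 4, 5}): φ is true.
  3 (successors {0, 1, 5}): φ is true.
  4 (successors {0, 1, 2, 5}): φ is true.
  5 (successors {0, 1, 2, 3, 4, 5}): φ is true.
For instance, at 4:
  At 4: \Diamond s is true, p is false, so \Diamond s \lor p is true.
    At 4: \Diamond s requires s at some successor in {0, 1, 2, 5}.
      s holds at 0, so \Diamond s is true at 4.
Satisfying worlds: {0, 1, 2, 3, 4, 5}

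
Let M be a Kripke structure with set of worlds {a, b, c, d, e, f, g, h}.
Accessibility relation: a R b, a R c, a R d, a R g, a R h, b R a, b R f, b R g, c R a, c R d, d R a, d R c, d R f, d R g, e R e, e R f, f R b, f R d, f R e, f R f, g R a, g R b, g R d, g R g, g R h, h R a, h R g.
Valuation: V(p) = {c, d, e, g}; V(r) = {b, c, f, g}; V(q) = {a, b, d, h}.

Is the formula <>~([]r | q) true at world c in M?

At c: <>~([]r | q) requires ~([]r | q) at some successor in {a, d}.
  At a: ~([]r | q) is false.
  At d: ~([]r | q) is false.
So <>~([]r | q) is false at c.

No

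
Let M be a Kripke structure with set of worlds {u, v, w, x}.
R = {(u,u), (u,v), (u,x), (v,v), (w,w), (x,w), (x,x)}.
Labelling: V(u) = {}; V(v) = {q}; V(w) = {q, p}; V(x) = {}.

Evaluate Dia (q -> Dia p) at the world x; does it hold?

Yes

At x: Dia (q -> Dia p) requires q -> Dia p at some successor in {w, x}.
  q -> Dia p holds at w, so Dia (q -> Dia p) is true at x.
    At w: q is true, Dia p is true, so q -> Dia p is true.
      At w: Dia p requires p at some successor in {w}.
        p holds at w, so Dia p is true at w.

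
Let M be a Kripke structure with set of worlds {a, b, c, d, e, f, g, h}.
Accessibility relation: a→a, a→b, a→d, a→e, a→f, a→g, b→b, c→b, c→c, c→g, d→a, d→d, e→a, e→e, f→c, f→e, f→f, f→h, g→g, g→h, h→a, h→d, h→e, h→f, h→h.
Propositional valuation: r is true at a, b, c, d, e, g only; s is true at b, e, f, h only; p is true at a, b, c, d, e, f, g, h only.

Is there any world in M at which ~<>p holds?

No

Let φ = ~<>p. Evaluate φ at each world:
  a (successors {a, b, d, e, f, g}): φ is false.
  b (successors {b}): φ is false.
  c (successors {b, c, g}): φ is false.
  d (successors {a, d}): φ is false.
  e (successors {a, e}): φ is false.
  f (successors {c, e, f, h}): φ is false.
  g (successors {g, h}): φ is false.
  h (successors {a, d, e, f, h}): φ is false.
For instance, at g:
  At g: <>p is true, so ~<>p is false.
    At g: <>p requires p at some successor in {g, h}.
      p holds at g, so <>p is true at g.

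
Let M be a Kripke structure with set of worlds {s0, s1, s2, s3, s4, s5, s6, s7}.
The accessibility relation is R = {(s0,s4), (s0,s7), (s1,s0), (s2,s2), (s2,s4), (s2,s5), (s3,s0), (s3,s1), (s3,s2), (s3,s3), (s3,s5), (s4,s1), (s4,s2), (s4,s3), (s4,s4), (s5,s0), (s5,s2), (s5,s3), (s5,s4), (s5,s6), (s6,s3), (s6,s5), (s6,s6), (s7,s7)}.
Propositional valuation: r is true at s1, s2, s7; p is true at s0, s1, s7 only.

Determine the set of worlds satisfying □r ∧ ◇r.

s7

Recall that □ψ holds at a world iff ψ holds at every accessible world, and ◇ψ holds iff ψ holds at some accessible world.
Let φ = □r ∧ ◇r. Evaluate φ at each world:
  s0 (successors {s4, s7}): φ is false.
  s1 (successors {s0}): φ is false.
  s2 (successors {s2, s4, s5}): φ is false.
  s3 (successors {s0, s1, s2, s3, s5}): φ is false.
  s4 (successors {s1, s2, s3, s4}): φ is false.
  s5 (successors {s0, s2, s3, s4, s6}): φ is false.
  s6 (successors {s3, s5, s6}): φ is false.
  s7 (successors {s7}): φ is true.
For instance, at s4:
  At s4: □r is false, ◇r is true, so □r ∧ ◇r is false.
    At s4: □r requires r at every successor {s1, s2, s3, s4}.
      r fails at s3, so □r is false at s4.
    At s4: ◇r requires r at some successor in {s1, s2, s3, s4}.
      r holds at s1, so ◇r is true at s4.
Satisfying worlds: {s7}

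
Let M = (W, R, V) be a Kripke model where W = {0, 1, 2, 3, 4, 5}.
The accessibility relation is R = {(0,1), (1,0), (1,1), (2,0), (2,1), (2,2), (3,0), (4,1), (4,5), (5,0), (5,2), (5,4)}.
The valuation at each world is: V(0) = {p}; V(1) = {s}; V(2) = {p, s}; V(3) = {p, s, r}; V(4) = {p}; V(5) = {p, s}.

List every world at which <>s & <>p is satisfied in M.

Recall that <>ψ holds at a world iff ψ holds at some accessible world.
Let φ = <>s & <>p. Evaluate φ at each world:
  0 (successors {1}): φ is false.
  1 (successors {0, 1}): φ is true.
  2 (successors {0, 1, 2}): φ is true.
  3 (successors {0}): φ is false.
  4 (successors {1, 5}): φ is true.
  5 (successors {0, 2, 4}): φ is true.
For instance, at 1:
  At 1: <>s is true, <>p is true, so <>s & <>p is true.
    At 1: <>s requires s at some successor in {0, 1}.
      s holds at 1, so <>s is true at 1.
    At 1: <>p requires p at some successor in {0, 1}.
      p holds at 0, so <>p is true at 1.
Satisfying worlds: {1, 2, 4, 5}

1, 2, 4, 5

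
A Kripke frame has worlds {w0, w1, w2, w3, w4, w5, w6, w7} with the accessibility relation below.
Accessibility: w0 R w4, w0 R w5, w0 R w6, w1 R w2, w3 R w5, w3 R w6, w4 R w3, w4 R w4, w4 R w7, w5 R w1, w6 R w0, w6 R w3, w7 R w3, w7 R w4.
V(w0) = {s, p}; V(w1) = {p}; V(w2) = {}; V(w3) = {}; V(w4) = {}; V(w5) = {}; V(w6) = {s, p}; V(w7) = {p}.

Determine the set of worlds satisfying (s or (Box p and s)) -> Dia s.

Let φ = (s or (Box p and s)) -> Dia s. Evaluate φ at each world:
  w0 (successors {w4, w5, w6}): φ is true.
  w1 (successors {w2}): φ is true.
  w2 (successors ∅): φ is true.
  w3 (successors {w5, w6}): φ is true.
  w4 (successors {w3, w4, w7}): φ is true.
  w5 (successors {w1}): φ is true.
  w6 (successors {w0, w3}): φ is true.
  w7 (successors {w3, w4}): φ is true.
For instance, at w4:
  At w4: s or (Box p and s) is false, Dia s is false, so (s or (Box p and s)) -> Dia s is true.
    At w4: s is false, Box p and s is false, so s or (Box p and s) is false.
      At w4: Box p is false, s is false, so Box p and s is false.
    At w4: Dia s requires s at some successor in {w3, w4, w7}.
      At w3: s is false.
      At w4: s is false.
      At w7: s is false.
    So Dia s is false at w4.
Satisfying worlds: {w0, w1, w2, w3, w4, w5, w6, w7}

w0, w1, w2, w3, w4, w5, w6, w7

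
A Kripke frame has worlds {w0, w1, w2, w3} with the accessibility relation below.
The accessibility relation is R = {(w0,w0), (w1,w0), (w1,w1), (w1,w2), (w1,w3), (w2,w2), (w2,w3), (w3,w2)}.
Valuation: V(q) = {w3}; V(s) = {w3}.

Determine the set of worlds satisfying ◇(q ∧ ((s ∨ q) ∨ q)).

Let φ = ◇(q ∧ ((s ∨ q) ∨ q)). Evaluate φ at each world:
  w0 (successors {w0}): φ is false.
  w1 (successors {w0, w1, w2, w3}): φ is true.
  w2 (successors {w2, w3}): φ is true.
  w3 (successors {w2}): φ is false.
For instance, at w3:
  At w3: ◇(q ∧ ((s ∨ q) ∨ q)) requires q ∧ ((s ∨ q) ∨ q) at some successor in {w2}.
    At w2: q ∧ ((s ∨ q) ∨ q) is false.
  So ◇(q ∧ ((s ∨ q) ∨ q)) is false at w3.
Satisfying worlds: {w1, w2}

w1, w2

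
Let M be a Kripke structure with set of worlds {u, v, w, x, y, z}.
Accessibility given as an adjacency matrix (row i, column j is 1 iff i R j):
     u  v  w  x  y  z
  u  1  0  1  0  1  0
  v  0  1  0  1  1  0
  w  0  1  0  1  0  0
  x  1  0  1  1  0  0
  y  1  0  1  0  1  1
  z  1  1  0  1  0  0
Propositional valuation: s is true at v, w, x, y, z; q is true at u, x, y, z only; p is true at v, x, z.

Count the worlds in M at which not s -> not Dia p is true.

6

Let φ = not s -> not Dia p. Evaluate φ at each world:
  u (successors {u, w, y}): φ is true.
  v (successors {v, x, y}): φ is true.
  w (successors {v, x}): φ is true.
  x (successors {u, w, x}): φ is true.
  y (successors {u, w, y, z}): φ is true.
  z (successors {u, v, x}): φ is true.
For instance, at y:
  At y: not s is false, not Dia p is false, so not s -> not Dia p is true.
    At y: Dia p is true, so not Dia p is false.
      At y: Dia p requires p at some successor in {u, w, y, z}.
        p holds at z, so Dia p is true at y.
Satisfying worlds: {u, v, w, x, y, z}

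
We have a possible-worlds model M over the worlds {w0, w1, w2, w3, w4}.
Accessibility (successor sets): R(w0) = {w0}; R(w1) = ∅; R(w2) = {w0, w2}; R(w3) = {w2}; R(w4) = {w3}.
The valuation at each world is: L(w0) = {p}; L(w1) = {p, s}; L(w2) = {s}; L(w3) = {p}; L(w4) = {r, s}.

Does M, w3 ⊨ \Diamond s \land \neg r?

Recall that \Diamond ψ holds at a world iff ψ holds at some accessible world.
At w3: \Diamond s is true, \neg r is true, so \Diamond s \land \neg r is true.
  At w3: \Diamond s requires s at some successor in {w2}.
    s holds at w2, so \Diamond s is true at w3.

Yes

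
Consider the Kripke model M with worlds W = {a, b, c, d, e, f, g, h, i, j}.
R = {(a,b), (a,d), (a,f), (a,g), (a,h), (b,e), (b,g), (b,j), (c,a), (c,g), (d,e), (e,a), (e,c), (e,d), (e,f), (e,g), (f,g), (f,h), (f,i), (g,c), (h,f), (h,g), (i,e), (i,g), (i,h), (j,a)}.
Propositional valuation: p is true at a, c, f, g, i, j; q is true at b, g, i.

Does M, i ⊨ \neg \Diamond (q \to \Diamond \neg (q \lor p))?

At i: \Diamond (q \to \Diamond \neg (q \lor p)) is true, so \neg \Diamond (q \to \Diamond \neg (q \lor p)) is false.
  At i: \Diamond (q \to \Diamond \neg (q \lor p)) requires q \to \Diamond \neg (q \lor p) at some successor in {e, g, h}.
    q \to \Diamond \neg (q \lor p) holds at e, so \Diamond (q \to \Diamond \neg (q \lor p)) is true at i.
      At e: q is false, \Diamond \neg (q \lor p) is true, so q \to \Diamond \neg (q \lor p) is true.

No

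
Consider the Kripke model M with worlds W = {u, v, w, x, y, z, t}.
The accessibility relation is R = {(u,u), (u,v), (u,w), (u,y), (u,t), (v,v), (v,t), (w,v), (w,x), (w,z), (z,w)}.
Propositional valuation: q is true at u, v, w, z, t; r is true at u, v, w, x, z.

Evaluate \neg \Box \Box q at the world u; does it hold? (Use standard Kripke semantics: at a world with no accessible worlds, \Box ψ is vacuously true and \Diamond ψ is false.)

At u: \Box \Box q is false, so \neg \Box \Box q is true.
  At u: \Box \Box q requires \Box q at every successor {u, v, w, y, t}.
    \Box q fails at u, so \Box \Box q is false at u.
      At u: \Box q requires q at every successor {u, v, w, y, t}.
        q fails at y, so \Box q is false at u.

Yes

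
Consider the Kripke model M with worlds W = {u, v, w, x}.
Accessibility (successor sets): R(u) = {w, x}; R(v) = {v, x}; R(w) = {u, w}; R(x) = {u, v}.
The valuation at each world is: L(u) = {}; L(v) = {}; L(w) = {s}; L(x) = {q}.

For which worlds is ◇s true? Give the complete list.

u, w

Let φ = ◇s. Evaluate φ at each world:
  u (successors {w, x}): φ is true.
  v (successors {v, x}): φ is false.
  w (successors {u, w}): φ is true.
  x (successors {u, v}): φ is false.
For instance, at v:
  At v: ◇s requires s at some successor in {v, x}.
    At v: s is false.
    At x: s is false.
  So ◇s is false at v.
Satisfying worlds: {u, w}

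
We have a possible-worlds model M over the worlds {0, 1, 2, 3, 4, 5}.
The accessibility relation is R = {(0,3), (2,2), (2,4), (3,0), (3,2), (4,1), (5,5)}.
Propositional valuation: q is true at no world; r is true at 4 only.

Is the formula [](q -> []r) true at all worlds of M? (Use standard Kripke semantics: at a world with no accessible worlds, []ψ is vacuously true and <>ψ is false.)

Let φ = [](q -> []r). Evaluate φ at each world:
  0 (successors {3}): φ is true.
  1 (successors ∅): φ is true.
  2 (successors {2, 4}): φ is true.
  3 (successors {0, 2}): φ is true.
  4 (successors {1}): φ is true.
  5 (successors {5}): φ is true.
For instance, at 2:
  At 2: [](q -> []r) requires q -> []r at every successor {2, 4}.
      At 2: q is false, []r is false, so q -> []r is true.
      At 4: q is false, []r is false, so q -> []r is true.
  So [](q -> []r) is true at 2.

Yes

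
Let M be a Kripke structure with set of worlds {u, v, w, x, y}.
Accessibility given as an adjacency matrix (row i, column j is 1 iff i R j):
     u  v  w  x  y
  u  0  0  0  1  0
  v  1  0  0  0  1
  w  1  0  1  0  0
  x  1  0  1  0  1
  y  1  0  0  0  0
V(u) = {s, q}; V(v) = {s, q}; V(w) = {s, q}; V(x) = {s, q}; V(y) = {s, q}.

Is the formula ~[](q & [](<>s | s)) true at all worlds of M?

No

Let φ = ~[](q & [](<>s | s)). Evaluate φ at each world:
  u (successors {x}): φ is false.
  v (successors {u, y}): φ is false.
  w (successors {u, w}): φ is false.
  x (successors {u, w, y}): φ is false.
  y (successors {u}): φ is false.
Detail at u (counterexample):
  At u: [](q & [](<>s | s)) is true, so ~[](q & [](<>s | s)) is false.
    At u: [](q & [](<>s | s)) requires q & [](<>s | s) at every successor {x}.
      At x: q & [](<>s | s) is true.
    So [](q & [](<>s | s)) is true at u.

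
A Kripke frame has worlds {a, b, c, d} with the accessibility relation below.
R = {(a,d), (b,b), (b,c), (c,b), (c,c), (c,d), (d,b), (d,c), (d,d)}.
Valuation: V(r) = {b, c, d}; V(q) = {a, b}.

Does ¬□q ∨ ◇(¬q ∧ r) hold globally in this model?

Let φ = ¬□q ∨ ◇(¬q ∧ r). Evaluate φ at each world:
  a (successors {d}): φ is true.
  b (successors {b, c}): φ is true.
  c (successors {b, c, d}): φ is true.
  d (successors {b, c, d}): φ is true.
For instance, at c:
  At c: ¬□q is true, ◇(¬q ∧ r) is true, so ¬□q ∨ ◇(¬q ∧ r) is true.
    At c: □q is false, so ¬□q is true.
      At c: □q requires q at every successor {b, c, d}.
        q fails at c, so □q is false at c.
    At c: ◇(¬q ∧ r) requires ¬q ∧ r at some successor in {b, c, d}.
      ¬q ∧ r holds at c, so ◇(¬q ∧ r) is true at c.

Yes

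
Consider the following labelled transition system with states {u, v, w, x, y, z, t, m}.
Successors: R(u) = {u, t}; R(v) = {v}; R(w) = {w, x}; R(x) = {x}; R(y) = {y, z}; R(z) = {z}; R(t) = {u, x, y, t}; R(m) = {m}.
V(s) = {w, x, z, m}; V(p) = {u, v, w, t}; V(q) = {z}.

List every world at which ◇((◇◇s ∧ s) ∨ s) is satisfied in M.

Let φ = ◇((◇◇s ∧ s) ∨ s). Evaluate φ at each world:
  u (successors {u, t}): φ is false.
  v (successors {v}): φ is false.
  w (successors {w, x}): φ is true.
  x (successors {x}): φ is true.
  y (successors {y, z}): φ is true.
  z (successors {z}): φ is true.
  t (successors {u, x, y, t}): φ is true.
  m (successors {m}): φ is true.
For instance, at m:
  At m: ◇((◇◇s ∧ s) ∨ s) requires (◇◇s ∧ s) ∨ s at some successor in {m}.
    (◇◇s ∧ s) ∨ s holds at m, so ◇((◇◇s ∧ s) ∨ s) is true at m.
      At m: ◇◇s ∧ s is true, s is true, so (◇◇s ∧ s) ∨ s is true.
Satisfying worlds: {w, x, y, z, t, m}

w, x, y, z, t, m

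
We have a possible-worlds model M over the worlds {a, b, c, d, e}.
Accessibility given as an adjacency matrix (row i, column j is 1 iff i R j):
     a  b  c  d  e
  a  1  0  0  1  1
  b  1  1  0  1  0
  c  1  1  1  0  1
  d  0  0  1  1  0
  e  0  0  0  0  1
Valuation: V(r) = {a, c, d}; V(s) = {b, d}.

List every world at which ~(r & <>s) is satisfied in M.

b, e

Recall that <>ψ holds at a world iff ψ holds at some accessible world.
Let φ = ~(r & <>s). Evaluate φ at each world:
  a (successors {a, d, e}): φ is false.
  b (successors {a, b, d}): φ is true.
  c (successors {a, b, c, e}): φ is false.
  d (successors {c, d}): φ is false.
  e (successors {e}): φ is true.
For instance, at b:
  At b: r & <>s is false, so ~(r & <>s) is true.
    At b: r is false, <>s is true, so r & <>s is false.
      At b: <>s requires s at some successor in {a, b, d}.
        s holds at b, so <>s is true at b.
Satisfying worlds: {b, e}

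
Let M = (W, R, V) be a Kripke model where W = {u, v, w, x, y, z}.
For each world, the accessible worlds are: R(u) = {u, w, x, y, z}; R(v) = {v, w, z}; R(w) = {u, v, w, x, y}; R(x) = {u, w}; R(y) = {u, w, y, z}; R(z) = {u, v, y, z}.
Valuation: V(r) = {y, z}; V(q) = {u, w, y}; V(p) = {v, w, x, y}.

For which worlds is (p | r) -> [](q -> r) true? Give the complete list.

u

Let φ = (p | r) -> [](q -> r). Evaluate φ at each world:
  u (successors {u, w, x, y, z}): φ is true.
  v (successors {v, w, z}): φ is false.
  w (successors {u, v, w, x, y}): φ is false.
  x (successors {u, w}): φ is false.
  y (successors {u, w, y, z}): φ is false.
  z (successors {u, v, y, z}): φ is false.
For instance, at v:
  At v: p | r is true, [](q -> r) is false, so (p | r) -> [](q -> r) is false.
    At v: [](q -> r) requires q -> r at every successor {v, w, z}.
      q -> r fails at w, so [](q -> r) is false at v.
Satisfying worlds: {u}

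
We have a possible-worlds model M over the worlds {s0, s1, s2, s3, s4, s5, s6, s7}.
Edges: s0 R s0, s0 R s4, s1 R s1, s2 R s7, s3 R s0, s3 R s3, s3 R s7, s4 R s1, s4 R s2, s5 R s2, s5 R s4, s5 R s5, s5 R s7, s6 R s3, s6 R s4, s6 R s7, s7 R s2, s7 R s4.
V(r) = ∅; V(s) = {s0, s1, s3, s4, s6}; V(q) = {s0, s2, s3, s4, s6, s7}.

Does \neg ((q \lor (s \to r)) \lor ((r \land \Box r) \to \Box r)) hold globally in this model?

Let φ = \neg ((q \lor (s \to r)) \lor ((r \land \Box r) \to \Box r)). Evaluate φ at each world:
  s0 (successors {s0, s4}): φ is false.
  s1 (successors {s1}): φ is false.
  s2 (successors {s7}): φ is false.
  s3 (successors {s0, s3, s7}): φ is false.
  s4 (successors {s1, s2}): φ is false.
  s5 (successors {s2, s4, s5, s7}): φ is false.
  s6 (successors {s3, s4, s7}): φ is false.
  s7 (successors {s2, s4}): φ is false.
Detail at s0 (counterexample):
  At s0: (q \lor (s \to r)) \lor ((r \land \Box r) \to \Box r) is true, so \neg ((q \lor (s \to r)) \lor ((r \land \Box r) \to \Box r)) is false.
    At s0: q \lor (s \to r) is true, (r \land \Box r) \to \Box r is true, so (q \lor (s \to r)) \lor ((r \land \Box r) \to \Box r) is true.
      At s0: r \land \Box r is false, \Box r is false, so (r \land \Box r) \to \Box r is true.

No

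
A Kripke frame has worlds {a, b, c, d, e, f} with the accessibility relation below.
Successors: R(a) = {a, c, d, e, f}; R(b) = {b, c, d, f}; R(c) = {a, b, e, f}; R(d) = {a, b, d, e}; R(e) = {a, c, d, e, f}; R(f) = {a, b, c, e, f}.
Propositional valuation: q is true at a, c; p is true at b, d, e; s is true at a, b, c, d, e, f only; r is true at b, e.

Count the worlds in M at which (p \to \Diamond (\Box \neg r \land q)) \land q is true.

2

Let φ = (p \to \Diamond (\Box \neg r \land q)) \land q. Evaluate φ at each world:
  a (successors {a, c, d, e, f}): φ is true.
  b (successors {b, c, d, f}): φ is false.
  c (successors {a, b, e, f}): φ is true.
  d (successors {a, b, d, e}): φ is false.
  e (successors {a, c, d, e, f}): φ is false.
  f (successors {a, b, c, e, f}): φ is false.
For instance, at e:
  At e: p \to \Diamond (\Box \neg r \land q) is false, q is false, so (p \to \Diamond (\Box \neg r \land q)) \land q is false.
    At e: p is true, \Diamond (\Box \neg r \land q) is false, so p \to \Diamond (\Box \neg r \land q) is false.
      At e: \Diamond (\Box \neg r \land q) requires \Box \neg r \land q at some successor in {a, c, d, e, f}.
        At a: \Box \neg r \land q is false.
        At c: \Box \neg r \land q is false.
        At d: \Box \neg r \land q is false.
        At e: \Box \neg r \land q is false.
        At f: \Box \neg r \land q is false.
      So \Diamond (\Box \neg r \land q) is false at e.
Satisfying worlds: {a, c}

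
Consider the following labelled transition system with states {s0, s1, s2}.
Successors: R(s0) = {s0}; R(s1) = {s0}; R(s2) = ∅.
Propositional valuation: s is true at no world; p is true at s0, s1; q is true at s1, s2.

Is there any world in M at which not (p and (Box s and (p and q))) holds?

Yes

Recall that Box ψ holds at a world iff ψ holds at every accessible world, and Dia ψ holds iff ψ holds at some accessible world.
Let φ = not (p and (Box s and (p and q))). Evaluate φ at each world:
  s0 (successors {s0}): φ is true.
  s1 (successors {s0}): φ is true.
  s2 (successors ∅): φ is true.
Detail at s0 (witness):
  At s0: p and (Box s and (p and q)) is false, so not (p and (Box s and (p and q))) is true.
    At s0: p is true, Box s and (p and q) is false, so p and (Box s and (p and q)) is false.
      At s0: Box s is false, p and q is false, so Box s and (p and q) is false.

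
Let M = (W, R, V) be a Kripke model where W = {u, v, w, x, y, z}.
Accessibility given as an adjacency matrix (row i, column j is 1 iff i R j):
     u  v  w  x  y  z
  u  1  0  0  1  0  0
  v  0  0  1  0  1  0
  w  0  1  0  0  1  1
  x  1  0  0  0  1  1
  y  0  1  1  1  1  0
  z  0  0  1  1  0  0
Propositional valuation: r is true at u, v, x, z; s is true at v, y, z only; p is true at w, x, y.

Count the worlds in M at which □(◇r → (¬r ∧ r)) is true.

Let φ = □(◇r → (¬r ∧ r)). Evaluate φ at each world:
  u (successors {u, x}): φ is false.
  v (successors {w, y}): φ is false.
  w (successors {v, y, z}): φ is false.
  x (successors {u, y, z}): φ is false.
  y (successors {v, w, x, y}): φ is false.
  z (successors {w, x}): φ is false.
For instance, at y:
  At y: □(◇r → (¬r ∧ r)) requires ◇r → (¬r ∧ r) at every successor {v, w, x, y}.
    ◇r → (¬r ∧ r) fails at w, so □(◇r → (¬r ∧ r)) is false at y.
      At w: ◇r is true, ¬r ∧ r is false, so ◇r → (¬r ∧ r) is false.
Satisfying worlds: none.

0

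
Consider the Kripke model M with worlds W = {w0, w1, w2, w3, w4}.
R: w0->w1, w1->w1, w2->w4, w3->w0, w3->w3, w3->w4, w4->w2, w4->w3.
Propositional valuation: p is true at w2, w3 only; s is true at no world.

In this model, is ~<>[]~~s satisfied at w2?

Yes

Recall that []ψ holds at a world iff ψ holds at every accessible world, and <>ψ holds iff ψ holds at some accessible world.
At w2: <>[]~~s is false, so ~<>[]~~s is true.
  At w2: <>[]~~s requires []~~s at some successor in {w4}.
    At w4: []~~s is false.
  So <>[]~~s is false at w2.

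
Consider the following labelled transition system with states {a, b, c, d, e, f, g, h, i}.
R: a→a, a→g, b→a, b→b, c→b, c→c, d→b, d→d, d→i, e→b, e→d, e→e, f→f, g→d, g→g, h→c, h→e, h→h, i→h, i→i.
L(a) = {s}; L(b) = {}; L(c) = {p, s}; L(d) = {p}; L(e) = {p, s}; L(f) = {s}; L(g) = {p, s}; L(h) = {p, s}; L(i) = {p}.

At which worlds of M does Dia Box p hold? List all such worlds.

Let φ = Dia Box p. Evaluate φ at each world:
  a (successors {a, g}): φ is true.
  b (successors {a, b}): φ is false.
  c (successors {b, c}): φ is false.
  d (successors {b, d, i}): φ is true.
  e (successors {b, d, e}): φ is false.
  f (successors {f}): φ is false.
  g (successors {d, g}): φ is true.
  h (successors {c, e, h}): φ is true.
  i (successors {h, i}): φ is true.
For instance, at e:
  At e: Dia Box p requires Box p at some successor in {b, d, e}.
    At b: Box p is false.
    At d: Box p is false.
    At e: Box p is false.
  So Dia Box p is false at e.
Satisfying worlds: {a, d, g, h, i}

a, d, g, h, i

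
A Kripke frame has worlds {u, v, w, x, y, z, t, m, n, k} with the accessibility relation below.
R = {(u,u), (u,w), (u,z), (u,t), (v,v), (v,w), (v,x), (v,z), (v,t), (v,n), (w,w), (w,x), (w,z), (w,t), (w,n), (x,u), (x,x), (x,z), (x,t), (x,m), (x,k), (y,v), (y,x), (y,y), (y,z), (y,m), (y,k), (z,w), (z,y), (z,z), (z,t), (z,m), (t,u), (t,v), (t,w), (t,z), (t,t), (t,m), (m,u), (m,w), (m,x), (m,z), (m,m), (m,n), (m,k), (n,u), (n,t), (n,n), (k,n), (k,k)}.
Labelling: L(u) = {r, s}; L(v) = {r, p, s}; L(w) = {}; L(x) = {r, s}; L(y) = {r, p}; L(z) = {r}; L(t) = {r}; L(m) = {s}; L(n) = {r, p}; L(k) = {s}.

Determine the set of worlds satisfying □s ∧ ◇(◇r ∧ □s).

Recall that □ψ holds at a world iff ψ holds at every accessible world, and ◇ψ holds iff ψ holds at some accessible world.
Let φ = □s ∧ ◇(◇r ∧ □s). Evaluate φ at each world:
  u (successors {u, w, z, t}): φ is false.
  v (successors {v, w, x, z, t, n}): φ is false.
  w (successors {w, x, z, t, n}): φ is false.
  x (successors {u, x, z, t, m, k}): φ is false.
  y (successors {v, x, y, z, m, k}): φ is false.
  z (successors {w, y, z, t, m}): φ is false.
  t (successors {u, v, w, z, t, m}): φ is false.
  m (successors {u, w, x, z, m, n, k}): φ is false.
  n (successors {u, t, n}): φ is false.
  k (successors {n, k}): φ is false.
For instance, at k:
  At k: □s is false, ◇(◇r ∧ □s) is false, so □s ∧ ◇(◇r ∧ □s) is false.
    At k: □s requires s at every successor {n, k}.
      s fails at n, so □s is false at k.
    At k: ◇(◇r ∧ □s) requires ◇r ∧ □s at some successor in {n, k}.
      At n: ◇r ∧ □s is false.
      At k: ◇r ∧ □s is false.
    So ◇(◇r ∧ □s) is false at k.
Satisfying worlds: none.

none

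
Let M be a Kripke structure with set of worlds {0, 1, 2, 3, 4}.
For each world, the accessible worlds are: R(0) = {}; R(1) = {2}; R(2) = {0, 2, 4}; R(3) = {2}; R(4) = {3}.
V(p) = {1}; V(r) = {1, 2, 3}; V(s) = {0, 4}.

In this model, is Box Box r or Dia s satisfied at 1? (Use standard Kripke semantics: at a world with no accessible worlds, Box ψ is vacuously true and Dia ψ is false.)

No

Recall that Box ψ holds at a world iff ψ holds at every accessible world, and Dia ψ holds iff ψ holds at some accessible world.
At 1: Box Box r is false, Dia s is false, so Box Box r or Dia s is false.
  At 1: Box Box r requires Box r at every successor {2}.
    Box r fails at 2, so Box Box r is false at 1.
      At 2: Box r requires r at every successor {0, 2, 4}.
        r fails at 0, so Box r is false at 2.
  At 1: Dia s requires s at some successor in {2}.
    At 2: s is false.
  So Dia s is false at 1.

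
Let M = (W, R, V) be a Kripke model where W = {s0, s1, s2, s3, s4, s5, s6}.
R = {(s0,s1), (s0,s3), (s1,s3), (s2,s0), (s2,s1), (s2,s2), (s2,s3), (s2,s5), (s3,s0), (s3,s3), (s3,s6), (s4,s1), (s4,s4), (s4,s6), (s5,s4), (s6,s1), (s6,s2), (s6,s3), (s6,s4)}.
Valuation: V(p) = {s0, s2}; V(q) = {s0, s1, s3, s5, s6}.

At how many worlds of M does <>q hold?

Let φ = <>q. Evaluate φ at each world:
  s0 (successors {s1, s3}): φ is true.
  s1 (successors {s3}): φ is true.
  s2 (successors {s0, s1, s2, s3, s5}): φ is true.
  s3 (successors {s0, s3, s6}): φ is true.
  s4 (successors {s1, s4, s6}): φ is true.
  s5 (successors {s4}): φ is false.
  s6 (successors {s1, s2, s3, s4}): φ is true.
For instance, at s2:
  At s2: <>q requires q at some successor in {s0, s1, s2, s3, s5}.
    q holds at s0, so <>q is true at s2.
Satisfying worlds: {s0, s1, s2, s3, s4, s6}

6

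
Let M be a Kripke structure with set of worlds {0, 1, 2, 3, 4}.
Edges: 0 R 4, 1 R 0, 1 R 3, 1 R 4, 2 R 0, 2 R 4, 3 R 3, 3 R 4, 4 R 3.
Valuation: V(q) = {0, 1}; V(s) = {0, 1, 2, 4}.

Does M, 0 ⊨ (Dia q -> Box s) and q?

Yes

At 0: Dia q -> Box s is true, q is true, so (Dia q -> Box s) and q is true.
  At 0: Dia q is false, Box s is true, so Dia q -> Box s is true.
    At 0: Dia q requires q at some successor in {4}.
      At 4: q is false.
    So Dia q is false at 0.
    At 0: Box s requires s at every successor {4}.
      At 4: s is true.
    So Box s is true at 0.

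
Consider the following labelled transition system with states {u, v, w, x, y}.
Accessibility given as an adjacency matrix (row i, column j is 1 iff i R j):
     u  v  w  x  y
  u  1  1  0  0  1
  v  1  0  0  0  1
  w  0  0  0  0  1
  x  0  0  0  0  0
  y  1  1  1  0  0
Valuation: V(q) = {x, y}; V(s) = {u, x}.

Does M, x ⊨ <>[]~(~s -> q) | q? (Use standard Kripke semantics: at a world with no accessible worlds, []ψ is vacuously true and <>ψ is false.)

At x: <>[]~(~s -> q) is false, q is true, so <>[]~(~s -> q) | q is true.
  At x: no accessible worlds, so <>[]~(~s -> q) is false.

Yes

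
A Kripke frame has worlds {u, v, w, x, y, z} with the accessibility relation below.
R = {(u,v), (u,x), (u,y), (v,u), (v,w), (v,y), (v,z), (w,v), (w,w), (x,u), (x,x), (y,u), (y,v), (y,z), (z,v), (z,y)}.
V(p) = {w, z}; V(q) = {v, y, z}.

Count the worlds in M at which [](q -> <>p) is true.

4

Recall that []ψ holds at a world iff ψ holds at every accessible world, and <>ψ holds iff ψ holds at some accessible world.
Let φ = [](q -> <>p). Evaluate φ at each world:
  u (successors {v, x, y}): φ is true.
  v (successors {u, w, y, z}): φ is false.
  w (successors {v, w}): φ is true.
  x (successors {u, x}): φ is true.
  y (successors {u, v, z}): φ is false.
  z (successors {v, y}): φ is true.
For instance, at u:
  At u: [](q -> <>p) requires q -> <>p at every successor {v, x, y}.
      At v: q is true, <>p is true, so q -> <>p is true.
      At x: q is false, <>p is false, so q -> <>p is true.
      At y: q is true, <>p is true, so q -> <>p is true.
  So [](q -> <>p) is true at u.
Satisfying worlds: {u, w, x, z}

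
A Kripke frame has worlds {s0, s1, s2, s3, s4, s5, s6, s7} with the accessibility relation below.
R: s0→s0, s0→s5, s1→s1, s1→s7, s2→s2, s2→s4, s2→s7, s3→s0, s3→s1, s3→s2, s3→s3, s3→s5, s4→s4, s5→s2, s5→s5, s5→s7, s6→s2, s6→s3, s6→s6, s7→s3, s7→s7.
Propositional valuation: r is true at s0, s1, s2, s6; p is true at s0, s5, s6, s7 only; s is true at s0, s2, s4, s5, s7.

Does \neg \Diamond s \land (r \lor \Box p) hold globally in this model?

No

Let φ = \neg \Diamond s \land (r \lor \Box p). Evaluate φ at each world:
  s0 (successors {s0, s5}): φ is false.
  s1 (successors {s1, s7}): φ is false.
  s2 (successors {s2, s4, s7}): φ is false.
  s3 (successors {s0, s1, s2, s3, s5}): φ is false.
  s4 (successors {s4}): φ is false.
  s5 (successors {s2, s5, s7}): φ is false.
  s6 (successors {s2, s3, s6}): φ is false.
  s7 (successors {s3, s7}): φ is false.
Detail at s0 (counterexample):
  At s0: \neg \Diamond s is false, r \lor \Box p is true, so \neg \Diamond s \land (r \lor \Box p) is false.
    At s0: \Diamond s is true, so \neg \Diamond s is false.
      At s0: \Diamond s requires s at some successor in {s0, s5}.
        s holds at s0, so \Diamond s is true at s0.
    At s0: r is true, \Box p is true, so r \lor \Box p is true.
      At s0: \Box p requires p at every successor {s0, s5}.
        At s0: p is true.
        At s5: p is true.
      So \Box p is true at s0.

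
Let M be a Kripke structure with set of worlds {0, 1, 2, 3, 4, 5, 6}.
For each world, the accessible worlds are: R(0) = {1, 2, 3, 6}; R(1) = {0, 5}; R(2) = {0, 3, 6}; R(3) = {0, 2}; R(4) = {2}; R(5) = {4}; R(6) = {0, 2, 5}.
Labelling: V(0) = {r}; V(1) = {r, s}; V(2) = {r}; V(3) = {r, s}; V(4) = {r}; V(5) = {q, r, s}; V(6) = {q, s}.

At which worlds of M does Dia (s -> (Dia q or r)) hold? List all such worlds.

Let φ = Dia (s -> (Dia q or r)). Evaluate φ at each world:
  0 (successors {1, 2, 3, 6}): φ is true.
  1 (successors {0, 5}): φ is true.
  2 (successors {0, 3, 6}): φ is true.
  3 (successors {0, 2}): φ is true.
  4 (successors {2}): φ is true.
  5 (successors {4}): φ is true.
  6 (successors {0, 2, 5}): φ is true.
For instance, at 1:
  At 1: Dia (s -> (Dia q or r)) requires s -> (Dia q or r) at some successor in {0, 5}.
    s -> (Dia q or r) holds at 0, so Dia (s -> (Dia q or r)) is true at 1.
      At 0: s is false, Dia q or r is true, so s -> (Dia q or r) is true.
Satisfying worlds: {0, 1, 2, 3, 4, 5, 6}

0, 1, 2, 3, 4, 5, 6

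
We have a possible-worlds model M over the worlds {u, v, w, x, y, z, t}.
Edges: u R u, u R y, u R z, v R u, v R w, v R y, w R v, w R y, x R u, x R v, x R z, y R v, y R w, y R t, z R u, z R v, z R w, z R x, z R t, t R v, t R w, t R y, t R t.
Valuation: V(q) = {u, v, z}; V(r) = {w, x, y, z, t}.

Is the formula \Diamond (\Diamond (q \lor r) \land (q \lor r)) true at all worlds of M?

Recall that \Diamond ψ holds at a world iff ψ holds at some accessible world.
Let φ = \Diamond (\Diamond (q \lor r) \land (q \lor r)). Evaluate φ at each world:
  u (successors {u, y, z}): φ is true.
  v (successors {u, w, y}): φ is true.
  w (successors {v, y}): φ is true.
  x (successors {u, v, z}): φ is true.
  y (successors {v, w, t}): φ is true.
  z (successors {u, v, w, x, t}): φ is true.
  t (successors {v, w, y, t}): φ is true.
For instance, at y:
  At y: \Diamond (\Diamond (q \lor r) \land (q \lor r)) requires \Diamond (q \lor r) \land (q \lor r) at some successor in {v, w, t}.
    \Diamond (q \lor r) \land (q \lor r) holds at v, so \Diamond (\Diamond (q \lor r) \land (q \lor r)) is true at y.
      At v: \Diamond (q \lor r) is true, q \lor r is true, so \Diamond (q \lor r) \land (q \lor r) is true.

Yes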